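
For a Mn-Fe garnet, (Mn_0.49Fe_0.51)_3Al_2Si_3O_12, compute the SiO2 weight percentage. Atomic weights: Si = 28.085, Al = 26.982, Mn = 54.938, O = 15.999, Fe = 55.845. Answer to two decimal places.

36.31 wt%

Formula mass = 496.409 g/mol.
3 Si → 3.0000 mol SiO2 per formula unit; M(SiO2) = 60.083, so SiO2 mass = 180.249 g.
180.249/496.409 × 100 = 36.31 wt%.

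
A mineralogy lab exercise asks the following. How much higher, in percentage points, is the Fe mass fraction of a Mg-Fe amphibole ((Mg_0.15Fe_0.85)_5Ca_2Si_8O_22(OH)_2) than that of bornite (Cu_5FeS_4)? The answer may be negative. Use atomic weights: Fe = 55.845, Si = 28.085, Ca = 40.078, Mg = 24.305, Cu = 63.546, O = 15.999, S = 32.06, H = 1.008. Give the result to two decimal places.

First mineral: 237.341 g Fe in 946.398 g formula = 25.08 wt% Fe.
Second mineral: 55.845 g Fe in 501.815 g formula = 11.13 wt% Fe.
25.08% − 11.13% gives a difference of 13.95 percentage points.

13.95 percentage points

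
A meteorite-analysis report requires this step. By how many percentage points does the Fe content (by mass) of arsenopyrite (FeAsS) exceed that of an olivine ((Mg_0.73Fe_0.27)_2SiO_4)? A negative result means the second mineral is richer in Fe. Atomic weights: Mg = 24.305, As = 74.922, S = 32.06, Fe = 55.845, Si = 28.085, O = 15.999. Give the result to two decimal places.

First mineral: 55.845 g Fe in 162.827 g formula = 34.30 wt% Fe.
Second mineral: 30.156 g Fe in 157.723 g formula = 19.12 wt% Fe.
34.30% − 19.12% gives a difference of 15.18 percentage points.

15.18 percentage points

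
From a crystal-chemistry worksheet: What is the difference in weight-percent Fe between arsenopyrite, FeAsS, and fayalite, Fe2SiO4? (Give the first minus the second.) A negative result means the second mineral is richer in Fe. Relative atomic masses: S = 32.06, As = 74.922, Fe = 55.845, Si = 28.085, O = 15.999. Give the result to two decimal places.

M(FeAsS) = 162.827 g/mol, so wt% Fe = 55.845/162.827 × 100 = 34.30%.
M(Fe2SiO4) = 203.771 g/mol, so wt% Fe = 111.690/203.771 × 100 = 54.81%.
34.30 − 54.81 = -20.51 pp.

-20.51 percentage points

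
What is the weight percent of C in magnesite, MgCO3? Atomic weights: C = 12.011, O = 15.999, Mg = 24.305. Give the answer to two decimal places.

14.25 mass %

M(MgCO3) = 84.313 g/mol.
C contributes 1 × 12.011 = 12.011 g per mole.
12.011/84.313 = 0.1425 → 14.25%.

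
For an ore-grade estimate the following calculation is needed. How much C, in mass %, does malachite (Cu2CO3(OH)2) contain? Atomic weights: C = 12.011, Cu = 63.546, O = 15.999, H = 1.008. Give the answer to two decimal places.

M(Cu2CO3(OH)2) = 221.114 g/mol.
C contributes 1 × 12.011 = 12.011 g per mole.
12.011/221.114 = 0.0543 → 5.43%.

5.43 mass %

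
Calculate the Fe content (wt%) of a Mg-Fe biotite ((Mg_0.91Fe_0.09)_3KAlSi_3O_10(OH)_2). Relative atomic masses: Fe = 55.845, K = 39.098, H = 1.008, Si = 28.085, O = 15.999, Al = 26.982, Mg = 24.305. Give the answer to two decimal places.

3.54 wt%

Formula mass = 2.73*24.305 + 0.27*55.845 + 1*39.098 + 1*26.982 + 3*28.085 + 12*15.999 + 2*1.008 = 425.770 g/mol, of which 15.078 g is Fe.
So Fe makes up 15.078/425.770 = 0.0354 of the mass, i.e. 3.54%.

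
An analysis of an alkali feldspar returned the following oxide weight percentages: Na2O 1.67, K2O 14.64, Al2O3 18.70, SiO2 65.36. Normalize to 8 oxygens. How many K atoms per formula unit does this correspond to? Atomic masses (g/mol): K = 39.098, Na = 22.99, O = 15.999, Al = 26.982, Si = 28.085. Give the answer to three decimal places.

0.855 K apfu

Na2O (M=61.979): mol = 0.02694; Na = 0.05388, O = 0.02694.
K2O (M=94.195): mol = 0.15542; K = 0.31084, O = 0.15542.
Al2O3 (M=101.961): mol = 0.18340; Al = 0.36680, O = 0.55020.
SiO2 (M=60.083): mol = 1.08783; Si = 1.08783, O = 2.17566.
ΣO = 2.90822; factor = 8/ΣO = 2.75082.
K apfu = 0.31084 × 2.75082 = 0.855.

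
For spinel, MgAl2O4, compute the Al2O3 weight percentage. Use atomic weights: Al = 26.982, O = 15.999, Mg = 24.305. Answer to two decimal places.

Formula mass = 142.265 g/mol.
2 Al → 1.0000 mol Al2O3 per formula unit; M(Al2O3) = 101.961, so Al2O3 mass = 101.961 g.
101.961/142.265 × 100 = 71.67 wt%.

71.67 wt%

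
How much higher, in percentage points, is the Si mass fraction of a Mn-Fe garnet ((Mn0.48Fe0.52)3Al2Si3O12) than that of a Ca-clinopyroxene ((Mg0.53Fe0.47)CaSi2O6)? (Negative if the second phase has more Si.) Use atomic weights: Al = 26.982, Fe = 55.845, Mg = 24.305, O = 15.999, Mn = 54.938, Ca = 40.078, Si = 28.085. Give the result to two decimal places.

M((Mn0.48Fe0.52)3Al2Si3O12) = 496.436 g/mol, so wt% Si = 84.255/496.436 × 100 = 16.97%.
M((Mg0.53Fe0.47)CaSi2O6) = 231.371 g/mol, so wt% Si = 56.170/231.371 × 100 = 24.28%.
16.97 − 24.28 = -7.31 pp.

-7.31 percentage points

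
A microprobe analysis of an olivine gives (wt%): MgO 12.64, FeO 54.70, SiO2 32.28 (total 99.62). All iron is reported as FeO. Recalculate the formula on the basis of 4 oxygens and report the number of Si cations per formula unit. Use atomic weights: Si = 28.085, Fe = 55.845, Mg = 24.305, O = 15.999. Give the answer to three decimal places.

1.000 Si apfu

12.64 wt% MgO ÷ 40.304 g/mol = 0.31362 mol, giving 0.31362 Mg and 0.31362 O.
54.70 wt% FeO ÷ 71.844 g/mol = 0.76137 mol, giving 0.76137 Fe and 0.76137 O.
32.28 wt% SiO2 ÷ 60.083 g/mol = 0.53726 mol, giving 0.53726 Si and 1.07452 O.
Oxygen sums to 2.14951; scaling by 4/2.14951 = 1.86089 puts the formula on 4 O.
Si: 0.53726 × 1.86089 = 1.000 atoms per formula unit.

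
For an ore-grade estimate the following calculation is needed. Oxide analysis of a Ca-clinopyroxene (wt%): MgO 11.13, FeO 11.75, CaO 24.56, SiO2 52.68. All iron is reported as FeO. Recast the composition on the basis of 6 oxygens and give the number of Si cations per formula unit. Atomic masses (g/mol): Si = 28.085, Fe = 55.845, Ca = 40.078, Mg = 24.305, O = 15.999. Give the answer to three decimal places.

MgO (M=40.304): mol = 0.27615; Mg = 0.27615, O = 0.27615.
FeO (M=71.844): mol = 0.16355; Fe = 0.16355, O = 0.16355.
CaO (M=56.077): mol = 0.43797; Ca = 0.43797, O = 0.43797.
SiO2 (M=60.083): mol = 0.87679; Si = 0.87679, O = 1.75358.
ΣO = 2.63125; factor = 6/ΣO = 2.28029.
Si apfu = 0.87679 × 2.28029 = 1.999.

1.999 Si apfu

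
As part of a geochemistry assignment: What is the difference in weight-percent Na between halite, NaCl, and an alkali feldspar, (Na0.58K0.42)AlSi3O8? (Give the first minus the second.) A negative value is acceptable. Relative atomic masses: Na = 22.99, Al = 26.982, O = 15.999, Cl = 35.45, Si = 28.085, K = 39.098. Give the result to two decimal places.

Na in NaCl: molar mass 58.440 g/mol; 1×22.99 = 22.990 g → 39.34 wt%.
Na in (Na0.58K0.42)AlSi3O8: molar mass 268.984 g/mol; 0.58×22.99 = 13.334 g → 4.96 wt%.
Difference = 39.34 − 4.96 = 34.38 percentage points.

34.38 percentage points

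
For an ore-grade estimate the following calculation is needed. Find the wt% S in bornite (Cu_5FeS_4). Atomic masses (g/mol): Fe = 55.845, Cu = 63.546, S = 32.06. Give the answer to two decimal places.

M(Cu_5FeS_4) = 501.815 g/mol.
S contributes 4 × 32.06 = 128.240 g per mole.
128.240/501.815 = 0.2556 → 25.56%.

25.56 weight percent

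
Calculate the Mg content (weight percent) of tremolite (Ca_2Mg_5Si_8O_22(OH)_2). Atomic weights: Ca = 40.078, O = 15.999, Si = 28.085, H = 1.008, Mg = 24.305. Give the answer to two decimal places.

M(Ca_2Mg_5Si_8O_22(OH)_2) = 812.353 g/mol.
Mg contributes 5 × 24.305 = 121.525 g per mole.
121.525/812.353 = 0.1496 → 14.96%.

14.96 weight percent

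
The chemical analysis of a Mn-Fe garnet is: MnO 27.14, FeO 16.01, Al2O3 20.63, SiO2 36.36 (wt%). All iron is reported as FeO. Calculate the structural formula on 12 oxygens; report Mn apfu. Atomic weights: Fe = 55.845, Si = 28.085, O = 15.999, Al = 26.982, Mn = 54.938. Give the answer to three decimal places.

MnO: 27.14/70.937 = 0.38259 mol → 0.38259 mol Mn, 0.38259 mol O.
FeO: 16.01/71.844 = 0.22284 mol → 0.22284 mol Fe, 0.22284 mol O.
Al2O3: 20.63/101.961 = 0.20233 mol → 0.40466 mol Al, 0.60699 mol O.
SiO2: 36.36/60.083 = 0.60516 mol → 0.60516 mol Si, 1.21032 mol O.
Total oxygen = 2.42274 mol. Normalization factor = 12/2.42274 = 4.95307.
Mn per 12 O = 0.38259 × 4.95307 = 1.895.

1.895 Mn apfu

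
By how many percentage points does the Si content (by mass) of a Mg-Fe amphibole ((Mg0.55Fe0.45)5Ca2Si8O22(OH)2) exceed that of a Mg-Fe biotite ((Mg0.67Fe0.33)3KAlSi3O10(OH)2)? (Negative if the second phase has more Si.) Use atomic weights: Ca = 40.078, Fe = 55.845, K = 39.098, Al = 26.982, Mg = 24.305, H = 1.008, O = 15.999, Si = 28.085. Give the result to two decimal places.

M((Mg0.55Fe0.45)5Ca2Si8O22(OH)2) = 883.318 g/mol, so wt% Si = 224.680/883.318 × 100 = 25.44%.
M((Mg0.67Fe0.33)3KAlSi3O10(OH)2) = 448.479 g/mol, so wt% Si = 84.255/448.479 × 100 = 18.79%.
25.44 − 18.79 = 6.65 pp.

6.65 percentage points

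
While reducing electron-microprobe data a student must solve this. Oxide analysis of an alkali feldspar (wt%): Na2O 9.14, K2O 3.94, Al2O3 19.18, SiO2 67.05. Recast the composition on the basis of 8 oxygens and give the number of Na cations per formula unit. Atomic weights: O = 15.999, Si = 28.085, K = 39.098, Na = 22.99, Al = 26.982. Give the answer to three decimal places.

9.14 wt% Na2O ÷ 61.979 g/mol = 0.14747 mol, giving 0.29494 Na and 0.14747 O.
3.94 wt% K2O ÷ 94.195 g/mol = 0.04183 mol, giving 0.08366 K and 0.04183 O.
19.18 wt% Al2O3 ÷ 101.961 g/mol = 0.18811 mol, giving 0.37622 Al and 0.56433 O.
67.05 wt% SiO2 ÷ 60.083 g/mol = 1.11596 mol, giving 1.11596 Si and 2.23192 O.
Oxygen sums to 2.98555; scaling by 8/2.98555 = 2.67957 puts the formula on 8 O.
Na: 0.29494 × 2.67957 = 0.790 atoms per formula unit.

0.790 Na apfu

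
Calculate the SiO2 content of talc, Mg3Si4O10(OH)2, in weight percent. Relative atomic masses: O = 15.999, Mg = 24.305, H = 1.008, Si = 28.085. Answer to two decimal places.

Molar mass of Mg3Si4O10(OH)2 = 3·24.305 + 4·28.085 + 12·15.999 + 2·1.008 = 379.259 g/mol.
Each formula unit contains 4 Si, equivalent to 4/1 = 4.0000 mol SiO2.
M(SiO2) = 1×28.085 + 2×15.999 = 60.083 g/mol.
Mass of SiO2 per formula unit = 4.0000 × 60.083 = 240.332 g.
SiO2 wt% = 240.332 / 379.259 × 100 = 63.37%.

63.37 wt%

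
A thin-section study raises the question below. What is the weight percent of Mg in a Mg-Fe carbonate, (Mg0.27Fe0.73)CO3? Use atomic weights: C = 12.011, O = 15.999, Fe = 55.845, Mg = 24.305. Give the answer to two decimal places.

M((Mg0.27Fe0.73)CO3) = 107.337 g/mol.
Mg contributes 0.27 × 24.305 = 6.562 g per mole.
6.562/107.337 = 0.0611 → 6.11%.

6.11 wt%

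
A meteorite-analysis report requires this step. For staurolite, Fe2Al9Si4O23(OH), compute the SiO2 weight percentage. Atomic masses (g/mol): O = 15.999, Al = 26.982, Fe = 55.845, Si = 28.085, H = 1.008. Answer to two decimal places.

28.21 wt%

Formula mass = 851.852 g/mol.
4 Si → 4.0000 mol SiO2 per formula unit; M(SiO2) = 60.083, so SiO2 mass = 240.332 g.
240.332/851.852 × 100 = 28.21 wt%.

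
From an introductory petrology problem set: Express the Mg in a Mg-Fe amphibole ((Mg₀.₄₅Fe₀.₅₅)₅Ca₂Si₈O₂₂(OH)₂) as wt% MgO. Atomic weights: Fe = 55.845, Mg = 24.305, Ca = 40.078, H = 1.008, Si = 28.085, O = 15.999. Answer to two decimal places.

Formula mass = 899.088 g/mol.
2.25 Mg → 2.2500 mol MgO per formula unit; M(MgO) = 40.304, so MgO mass = 90.684 g.
90.684/899.088 × 100 = 10.09 wt%.

10.09 wt%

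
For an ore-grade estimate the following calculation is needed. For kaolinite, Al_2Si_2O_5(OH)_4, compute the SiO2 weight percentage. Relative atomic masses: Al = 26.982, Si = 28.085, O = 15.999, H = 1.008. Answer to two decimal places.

M(Al_2Si_2O_5(OH)_4) = 258.157 g/mol; M(SiO2) = 60.083 g/mol.
Moles SiO2 per formula unit = 2 Si ÷ 1 = 2.0000.
SiO2 fraction = (2.0000 × 60.083) / 258.157 = 120.166/258.157 = 0.4655.

46.55 wt%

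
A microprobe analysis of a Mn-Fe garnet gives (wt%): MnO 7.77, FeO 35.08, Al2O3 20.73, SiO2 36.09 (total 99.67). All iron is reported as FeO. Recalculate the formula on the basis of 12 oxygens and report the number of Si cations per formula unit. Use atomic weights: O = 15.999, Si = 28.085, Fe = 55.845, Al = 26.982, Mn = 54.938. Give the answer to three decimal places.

2.992 Si apfu

7.77 wt% MnO ÷ 70.937 g/mol = 0.10953 mol, giving 0.10953 Mn and 0.10953 O.
35.08 wt% FeO ÷ 71.844 g/mol = 0.48828 mol, giving 0.48828 Fe and 0.48828 O.
20.73 wt% Al2O3 ÷ 101.961 g/mol = 0.20331 mol, giving 0.40662 Al and 0.60993 O.
36.09 wt% SiO2 ÷ 60.083 g/mol = 0.60067 mol, giving 0.60067 Si and 1.20134 O.
Oxygen sums to 2.40908; scaling by 12/2.40908 = 4.98115 puts the formula on 12 O.
Si: 0.60067 × 4.98115 = 2.992 atoms per formula unit.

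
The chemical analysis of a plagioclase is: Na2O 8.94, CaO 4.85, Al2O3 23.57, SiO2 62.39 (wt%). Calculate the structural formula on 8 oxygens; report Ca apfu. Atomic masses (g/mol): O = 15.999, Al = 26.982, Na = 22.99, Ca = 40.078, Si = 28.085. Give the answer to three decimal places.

Na2O: 8.94/61.979 = 0.14424 mol → 0.28848 mol Na, 0.14424 mol O.
CaO: 4.85/56.077 = 0.08649 mol → 0.08649 mol Ca, 0.08649 mol O.
Al2O3: 23.57/101.961 = 0.23117 mol → 0.46234 mol Al, 0.69351 mol O.
SiO2: 62.39/60.083 = 1.03840 mol → 1.03840 mol Si, 2.07680 mol O.
Total oxygen = 3.00104 mol. Normalization factor = 8/3.00104 = 2.66574.
Ca per 8 O = 0.08649 × 2.66574 = 0.231.

0.231 Ca apfu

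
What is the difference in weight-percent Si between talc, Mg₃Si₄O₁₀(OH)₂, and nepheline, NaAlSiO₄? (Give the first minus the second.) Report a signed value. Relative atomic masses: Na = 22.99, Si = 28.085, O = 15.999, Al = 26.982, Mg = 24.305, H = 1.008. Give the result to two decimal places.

M(Mg₃Si₄O₁₀(OH)₂) = 379.259 g/mol, so wt% Si = 112.340/379.259 × 100 = 29.62%.
M(NaAlSiO₄) = 142.053 g/mol, so wt% Si = 28.085/142.053 × 100 = 19.77%.
29.62 − 19.77 = 9.85 pp.

9.85 percentage points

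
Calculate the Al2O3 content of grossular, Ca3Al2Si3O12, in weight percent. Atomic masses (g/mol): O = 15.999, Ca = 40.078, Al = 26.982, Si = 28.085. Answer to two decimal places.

22.64 wt%

Formula mass = 450.441 g/mol.
2 Al → 1.0000 mol Al2O3 per formula unit; M(Al2O3) = 101.961, so Al2O3 mass = 101.961 g.
101.961/450.441 × 100 = 22.64 wt%.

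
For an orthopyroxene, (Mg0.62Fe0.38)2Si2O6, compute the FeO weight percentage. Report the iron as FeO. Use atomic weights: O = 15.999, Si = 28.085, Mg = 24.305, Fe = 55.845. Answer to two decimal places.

Molar mass of (Mg0.62Fe0.38)2Si2O6 = 1.24×24.305 + 0.76×55.845 + 2×28.085 + 6×15.999 = 224.744 g/mol.
Each formula unit contains 0.76 Fe, equivalent to 0.76/1 = 0.7600 mol FeO.
M(FeO) = 1×55.845 + 1×15.999 = 71.844 g/mol.
Mass of FeO per formula unit = 0.7600 × 71.844 = 54.601 g.
FeO wt% = 54.601 / 224.744 × 100 = 24.29%.

24.29 wt%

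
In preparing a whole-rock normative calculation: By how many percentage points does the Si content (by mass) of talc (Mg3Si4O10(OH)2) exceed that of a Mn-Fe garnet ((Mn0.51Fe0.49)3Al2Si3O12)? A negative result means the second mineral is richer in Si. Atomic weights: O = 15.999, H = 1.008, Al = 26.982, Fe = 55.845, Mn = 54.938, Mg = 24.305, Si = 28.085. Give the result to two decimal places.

First mineral: 112.340 g Si in 379.259 g formula = 29.62 wt% Si.
Second mineral: 84.255 g Si in 496.354 g formula = 16.97 wt% Si.
29.62% − 16.97% gives a difference of 12.65 percentage points.

12.65 percentage points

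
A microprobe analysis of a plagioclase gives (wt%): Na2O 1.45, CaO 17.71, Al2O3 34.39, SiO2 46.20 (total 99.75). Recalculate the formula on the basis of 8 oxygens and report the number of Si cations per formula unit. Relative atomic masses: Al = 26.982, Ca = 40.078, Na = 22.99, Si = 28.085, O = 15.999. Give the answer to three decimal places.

Na2O: 1.45/61.979 = 0.02340 mol → 0.04680 mol Na, 0.02340 mol O.
CaO: 17.71/56.077 = 0.31582 mol → 0.31582 mol Ca, 0.31582 mol O.
Al2O3: 34.39/101.961 = 0.33729 mol → 0.67458 mol Al, 1.01187 mol O.
SiO2: 46.20/60.083 = 0.76894 mol → 0.76894 mol Si, 1.53788 mol O.
Total oxygen = 2.88897 mol. Normalization factor = 8/2.88897 = 2.76915.
Si per 8 O = 0.76894 × 2.76915 = 2.129.

2.129 Si apfu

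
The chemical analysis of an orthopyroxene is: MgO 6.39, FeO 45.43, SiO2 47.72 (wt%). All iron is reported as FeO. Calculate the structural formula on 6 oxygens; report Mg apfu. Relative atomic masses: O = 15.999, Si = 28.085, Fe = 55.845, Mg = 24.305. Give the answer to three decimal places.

6.39 wt% MgO ÷ 40.304 g/mol = 0.15855 mol, giving 0.15855 Mg and 0.15855 O.
45.43 wt% FeO ÷ 71.844 g/mol = 0.63234 mol, giving 0.63234 Fe and 0.63234 O.
47.72 wt% SiO2 ÷ 60.083 g/mol = 0.79423 mol, giving 0.79423 Si and 1.58846 O.
Oxygen sums to 2.37935; scaling by 6/2.37935 = 2.52170 puts the formula on 6 O.
Mg: 0.15855 × 2.52170 = 0.400 atoms per formula unit.

0.400 Mg apfu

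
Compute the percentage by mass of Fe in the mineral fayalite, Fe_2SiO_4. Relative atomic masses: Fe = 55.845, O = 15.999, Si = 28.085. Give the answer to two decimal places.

54.81 mass %

Formula mass = 2·55.845 + 1·28.085 + 4·15.999 = 203.771 g/mol, of which 111.690 g is Fe.
So Fe makes up 111.690/203.771 = 0.5481 of the mass, i.e. 54.81%.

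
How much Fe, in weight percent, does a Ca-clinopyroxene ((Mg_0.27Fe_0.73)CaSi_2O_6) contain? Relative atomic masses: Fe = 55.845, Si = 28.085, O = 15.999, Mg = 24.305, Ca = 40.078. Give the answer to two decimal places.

M((Mg_0.27Fe_0.73)CaSi_2O_6) = 239.571 g/mol.
Fe contributes 0.73 × 55.845 = 40.767 g per mole.
40.767/239.571 = 0.1702 → 17.02%.

17.02 weight percent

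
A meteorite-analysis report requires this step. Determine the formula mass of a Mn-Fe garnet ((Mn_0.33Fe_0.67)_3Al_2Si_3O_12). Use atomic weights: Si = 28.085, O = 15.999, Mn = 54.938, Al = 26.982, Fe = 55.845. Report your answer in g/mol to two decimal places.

The formula mass is the sum 0.99(54.938) + 2.01(55.845) + 2(26.982) + 3(28.085) + 12(15.999).

496.84 g/mol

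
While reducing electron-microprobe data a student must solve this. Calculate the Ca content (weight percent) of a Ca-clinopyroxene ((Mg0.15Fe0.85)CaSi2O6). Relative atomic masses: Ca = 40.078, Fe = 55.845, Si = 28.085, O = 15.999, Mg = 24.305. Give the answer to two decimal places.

Molar mass of (Mg0.15Fe0.85)CaSi2O6: 0.15×24.305 + 0.85×55.845 + 1×40.078 + 2×28.085 + 6×15.999 = 243.356 g/mol.
Mass of Ca per formula unit: 1 × 40.078 = 40.078 g.
Weight fraction Ca = 40.078 / 243.356 = 0.1647.

16.47 weight percent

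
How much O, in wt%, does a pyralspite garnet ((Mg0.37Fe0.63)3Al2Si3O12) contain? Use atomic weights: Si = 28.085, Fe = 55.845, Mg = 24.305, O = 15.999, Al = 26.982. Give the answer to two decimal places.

Formula mass = 1.11×24.305 + 1.89×55.845 + 2×26.982 + 3×28.085 + 12×15.999 = 462.733 g/mol, of which 191.988 g is O.
So O makes up 191.988/462.733 = 0.4149 of the mass, i.e. 41.49%.

41.49 wt%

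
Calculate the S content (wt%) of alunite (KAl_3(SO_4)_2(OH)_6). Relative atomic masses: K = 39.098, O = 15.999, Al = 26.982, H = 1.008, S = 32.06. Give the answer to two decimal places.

15.48 wt%

M(KAl_3(SO_4)_2(OH)_6) = 414.198 g/mol.
S contributes 2 × 32.06 = 64.120 g per mole.
64.120/414.198 = 0.1548 → 15.48%.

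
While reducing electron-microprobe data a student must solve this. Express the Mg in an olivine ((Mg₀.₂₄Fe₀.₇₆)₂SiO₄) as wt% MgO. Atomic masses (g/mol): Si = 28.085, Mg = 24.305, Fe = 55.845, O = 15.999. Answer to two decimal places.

Molar mass of (Mg₀.₂₄Fe₀.₇₆)₂SiO₄ = 0.48×24.305 + 1.52×55.845 + 1×28.085 + 4×15.999 = 188.632 g/mol.
Each formula unit contains 0.48 Mg, equivalent to 0.48/1 = 0.4800 mol MgO.
M(MgO) = 1×24.305 + 1×15.999 = 40.304 g/mol.
Mass of MgO per formula unit = 0.4800 × 40.304 = 19.346 g.
MgO wt% = 19.346 / 188.632 × 100 = 10.26%.

10.26 wt%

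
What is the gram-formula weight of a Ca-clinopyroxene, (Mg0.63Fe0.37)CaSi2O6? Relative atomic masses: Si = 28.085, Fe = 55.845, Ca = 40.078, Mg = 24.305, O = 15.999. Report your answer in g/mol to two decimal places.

228.22 g/mol

M = 0.63×24.305 + 0.37×55.845 + 1×40.078 + 2×28.085 + 6×15.999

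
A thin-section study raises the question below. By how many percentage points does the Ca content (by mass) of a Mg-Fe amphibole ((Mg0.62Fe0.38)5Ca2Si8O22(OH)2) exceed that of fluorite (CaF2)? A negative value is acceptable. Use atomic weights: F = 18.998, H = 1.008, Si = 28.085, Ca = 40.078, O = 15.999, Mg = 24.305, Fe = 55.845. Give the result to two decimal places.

-42.14 percentage points

Ca in (Mg0.62Fe0.38)5Ca2Si8O22(OH)2: molar mass 872.279 g/mol; 2×40.078 = 80.156 g → 9.19 wt%.
Ca in CaF2: molar mass 78.074 g/mol; 1×40.078 = 40.078 g → 51.33 wt%.
Difference = 9.19 − 51.33 = -42.14 percentage points.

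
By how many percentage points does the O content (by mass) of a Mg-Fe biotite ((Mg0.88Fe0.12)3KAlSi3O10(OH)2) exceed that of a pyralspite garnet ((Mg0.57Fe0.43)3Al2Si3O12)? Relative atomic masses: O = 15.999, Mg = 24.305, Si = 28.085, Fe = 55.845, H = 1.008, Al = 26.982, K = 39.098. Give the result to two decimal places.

M((Mg0.88Fe0.12)3KAlSi3O10(OH)2) = 428.608 g/mol, so wt% O = 191.988/428.608 × 100 = 44.79%.
M((Mg0.57Fe0.43)3Al2Si3O12) = 443.809 g/mol, so wt% O = 191.988/443.809 × 100 = 43.26%.
44.79 − 43.26 = 1.53 pp.

1.53 percentage points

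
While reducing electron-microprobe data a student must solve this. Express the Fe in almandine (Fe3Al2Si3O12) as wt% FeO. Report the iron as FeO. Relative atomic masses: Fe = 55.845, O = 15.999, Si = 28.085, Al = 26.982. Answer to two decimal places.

Formula mass = 497.742 g/mol.
3 Fe → 3.0000 mol FeO per formula unit; M(FeO) = 71.844, so FeO mass = 215.532 g.
215.532/497.742 × 100 = 43.30 wt%.

43.30 wt%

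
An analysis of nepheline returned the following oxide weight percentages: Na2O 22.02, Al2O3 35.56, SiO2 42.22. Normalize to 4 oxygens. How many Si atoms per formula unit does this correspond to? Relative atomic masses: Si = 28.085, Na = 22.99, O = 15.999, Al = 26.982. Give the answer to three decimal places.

Na2O (M=61.979): mol = 0.35528; Na = 0.71056, O = 0.35528.
Al2O3 (M=101.961): mol = 0.34876; Al = 0.69752, O = 1.04628.
SiO2 (M=60.083): mol = 0.70269; Si = 0.70269, O = 1.40538.
ΣO = 2.80694; factor = 4/ΣO = 1.42504.
Si apfu = 0.70269 × 1.42504 = 1.001.

1.001 Si apfu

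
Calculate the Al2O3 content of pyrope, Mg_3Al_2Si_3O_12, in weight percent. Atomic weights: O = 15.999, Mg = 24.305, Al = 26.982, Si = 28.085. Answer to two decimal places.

Formula mass = 403.122 g/mol.
2 Al → 1.0000 mol Al2O3 per formula unit; M(Al2O3) = 101.961, so Al2O3 mass = 101.961 g.
101.961/403.122 × 100 = 25.29 wt%.

25.29 wt%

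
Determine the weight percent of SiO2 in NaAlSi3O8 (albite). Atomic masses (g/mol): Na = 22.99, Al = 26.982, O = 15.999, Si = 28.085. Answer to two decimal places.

Formula mass = 262.219 g/mol.
3 Si → 3.0000 mol SiO2 per formula unit; M(SiO2) = 60.083, so SiO2 mass = 180.249 g.
180.249/262.219 × 100 = 68.74 wt%.

68.74 wt%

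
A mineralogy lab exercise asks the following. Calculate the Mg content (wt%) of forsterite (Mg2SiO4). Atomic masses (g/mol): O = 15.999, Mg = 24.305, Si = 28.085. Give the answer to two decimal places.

34.55 wt%

Formula mass = 2·24.305 + 1·28.085 + 4·15.999 = 140.691 g/mol, of which 48.610 g is Mg.
So Mg makes up 48.610/140.691 = 0.3455 of the mass, i.e. 34.55%.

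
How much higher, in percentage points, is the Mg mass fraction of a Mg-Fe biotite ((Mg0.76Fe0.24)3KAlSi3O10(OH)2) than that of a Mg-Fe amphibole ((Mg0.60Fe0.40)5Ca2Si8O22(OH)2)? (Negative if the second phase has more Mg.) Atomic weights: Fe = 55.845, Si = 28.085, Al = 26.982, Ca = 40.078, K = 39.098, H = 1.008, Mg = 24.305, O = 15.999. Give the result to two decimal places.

4.27 percentage points

M((Mg0.76Fe0.24)3KAlSi3O10(OH)2) = 439.963 g/mol, so wt% Mg = 55.415/439.963 × 100 = 12.60%.
M((Mg0.60Fe0.40)5Ca2Si8O22(OH)2) = 875.433 g/mol, so wt% Mg = 72.915/875.433 × 100 = 8.33%.
12.60 − 8.33 = 4.27 pp.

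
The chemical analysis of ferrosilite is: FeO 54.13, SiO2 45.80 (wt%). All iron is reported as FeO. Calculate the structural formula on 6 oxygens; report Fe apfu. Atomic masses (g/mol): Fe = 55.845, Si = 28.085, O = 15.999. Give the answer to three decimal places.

1.984 Fe apfu

FeO: 54.13/71.844 = 0.75344 mol → 0.75344 mol Fe, 0.75344 mol O.
SiO2: 45.80/60.083 = 0.76228 mol → 0.76228 mol Si, 1.52456 mol O.
Total oxygen = 2.27800 mol. Normalization factor = 6/2.27800 = 2.63389.
Fe per 6 O = 0.75344 × 2.63389 = 1.984.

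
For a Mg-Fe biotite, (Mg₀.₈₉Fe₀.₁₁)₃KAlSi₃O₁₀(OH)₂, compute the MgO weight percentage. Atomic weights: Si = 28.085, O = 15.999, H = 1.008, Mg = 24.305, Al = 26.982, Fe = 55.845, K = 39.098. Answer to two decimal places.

M((Mg₀.₈₉Fe₀.₁₁)₃KAlSi₃O₁₀(OH)₂) = 427.662 g/mol; M(MgO) = 40.304 g/mol.
Moles MgO per formula unit = 2.67 Mg ÷ 1 = 2.6700.
MgO fraction = (2.6700 × 40.304) / 427.662 = 107.612/427.662 = 0.2516.

25.16 wt%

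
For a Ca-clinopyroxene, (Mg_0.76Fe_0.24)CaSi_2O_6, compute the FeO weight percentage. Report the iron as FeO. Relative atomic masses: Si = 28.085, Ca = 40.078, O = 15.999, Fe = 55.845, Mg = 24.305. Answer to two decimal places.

7.69 wt%

Molar mass of (Mg_0.76Fe_0.24)CaSi_2O_6 = 0.76*24.305 + 0.24*55.845 + 1*40.078 + 2*28.085 + 6*15.999 = 224.117 g/mol.
Each formula unit contains 0.24 Fe, equivalent to 0.24/1 = 0.2400 mol FeO.
M(FeO) = 1×55.845 + 1×15.999 = 71.844 g/mol.
Mass of FeO per formula unit = 0.2400 × 71.844 = 17.243 g.
FeO wt% = 17.243 / 224.117 × 100 = 7.69%.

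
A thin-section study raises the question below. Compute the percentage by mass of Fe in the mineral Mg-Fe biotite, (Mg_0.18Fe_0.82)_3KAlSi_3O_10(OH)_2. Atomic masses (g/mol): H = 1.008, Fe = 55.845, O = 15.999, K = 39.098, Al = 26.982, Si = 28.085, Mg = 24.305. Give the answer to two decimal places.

27.76 mass %

Molar mass of (Mg_0.18Fe_0.82)_3KAlSi_3O_10(OH)_2: 0.54*24.305 + 2.46*55.845 + 1*39.098 + 1*26.982 + 3*28.085 + 12*15.999 + 2*1.008 = 494.842 g/mol.
Mass of Fe per formula unit: 2.46 × 55.845 = 137.379 g.
Weight fraction Fe = 137.379 / 494.842 = 0.2776.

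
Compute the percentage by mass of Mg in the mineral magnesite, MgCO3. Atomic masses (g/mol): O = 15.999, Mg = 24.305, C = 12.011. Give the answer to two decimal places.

28.83 wt%

M(MgCO3) = 84.313 g/mol.
Mg contributes 1 × 24.305 = 24.305 g per mole.
24.305/84.313 = 0.2883 → 28.83%.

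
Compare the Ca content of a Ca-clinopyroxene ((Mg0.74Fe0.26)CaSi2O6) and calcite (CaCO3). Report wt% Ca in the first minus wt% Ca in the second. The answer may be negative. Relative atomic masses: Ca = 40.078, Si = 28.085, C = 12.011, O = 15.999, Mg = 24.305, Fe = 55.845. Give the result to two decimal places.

Ca in (Mg0.74Fe0.26)CaSi2O6: molar mass 224.747 g/mol; 1×40.078 = 40.078 g → 17.83 wt%.
Ca in CaCO3: molar mass 100.086 g/mol; 1×40.078 = 40.078 g → 40.04 wt%.
Difference = 17.83 − 40.04 = -22.21 percentage points.

-22.21 percentage points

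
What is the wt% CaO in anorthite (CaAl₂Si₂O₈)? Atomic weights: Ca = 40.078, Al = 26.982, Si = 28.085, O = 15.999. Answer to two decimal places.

M(CaAl₂Si₂O₈) = 278.204 g/mol; M(CaO) = 56.077 g/mol.
Moles CaO per formula unit = 1 Ca ÷ 1 = 1.0000.
CaO fraction = (1.0000 × 56.077) / 278.204 = 56.077/278.204 = 0.2016.

20.16 wt%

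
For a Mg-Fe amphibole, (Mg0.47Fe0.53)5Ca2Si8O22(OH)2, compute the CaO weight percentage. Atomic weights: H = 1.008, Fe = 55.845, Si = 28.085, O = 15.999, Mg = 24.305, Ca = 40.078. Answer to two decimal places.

12.52 wt%

Formula mass = 895.934 g/mol.
2 Ca → 2.0000 mol CaO per formula unit; M(CaO) = 56.077, so CaO mass = 112.154 g.
112.154/895.934 × 100 = 12.52 wt%.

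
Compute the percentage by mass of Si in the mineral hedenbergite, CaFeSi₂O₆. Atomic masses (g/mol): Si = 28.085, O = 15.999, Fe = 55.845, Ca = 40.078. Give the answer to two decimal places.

Formula mass = 1*40.078 + 1*55.845 + 2*28.085 + 6*15.999 = 248.087 g/mol, of which 56.170 g is Si.
So Si makes up 56.170/248.087 = 0.2264 of the mass, i.e. 22.64%.

22.64 wt%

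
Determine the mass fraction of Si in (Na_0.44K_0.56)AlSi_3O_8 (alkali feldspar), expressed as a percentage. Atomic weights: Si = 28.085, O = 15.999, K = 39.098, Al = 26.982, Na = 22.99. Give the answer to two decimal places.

Formula mass = 0.44×22.99 + 0.56×39.098 + 1×26.982 + 3×28.085 + 8×15.999 = 271.239 g/mol, of which 84.255 g is Si.
So Si makes up 84.255/271.239 = 0.3106 of the mass, i.e. 31.06%.

31.06 wt%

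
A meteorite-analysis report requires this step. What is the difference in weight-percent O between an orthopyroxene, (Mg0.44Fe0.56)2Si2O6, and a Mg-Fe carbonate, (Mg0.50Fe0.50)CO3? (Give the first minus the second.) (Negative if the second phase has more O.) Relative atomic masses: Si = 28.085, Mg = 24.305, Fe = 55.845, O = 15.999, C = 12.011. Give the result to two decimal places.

First mineral: 95.994 g O in 236.099 g formula = 40.66 wt% O.
Second mineral: 47.997 g O in 100.083 g formula = 47.96 wt% O.
40.66% − 47.96% gives a difference of -7.30 percentage points.

-7.30 percentage points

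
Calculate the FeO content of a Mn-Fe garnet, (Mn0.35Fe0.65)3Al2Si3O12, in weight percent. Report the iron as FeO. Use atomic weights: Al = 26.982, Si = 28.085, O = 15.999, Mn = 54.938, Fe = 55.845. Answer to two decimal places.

28.20 wt%

Formula mass = 496.790 g/mol.
1.95 Fe → 1.9500 mol FeO per formula unit; M(FeO) = 71.844, so FeO mass = 140.096 g.
140.096/496.790 × 100 = 28.20 wt%.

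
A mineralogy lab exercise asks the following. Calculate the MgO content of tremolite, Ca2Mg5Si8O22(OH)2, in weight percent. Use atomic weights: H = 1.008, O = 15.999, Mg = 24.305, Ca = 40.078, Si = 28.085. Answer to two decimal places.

M(Ca2Mg5Si8O22(OH)2) = 812.353 g/mol; M(MgO) = 40.304 g/mol.
Moles MgO per formula unit = 5 Mg ÷ 1 = 5.0000.
MgO fraction = (5.0000 × 40.304) / 812.353 = 201.520/812.353 = 0.2481.

24.81 wt%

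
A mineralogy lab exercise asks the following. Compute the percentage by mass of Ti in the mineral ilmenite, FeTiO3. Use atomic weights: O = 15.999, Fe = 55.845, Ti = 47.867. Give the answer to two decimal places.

Formula mass = 1·55.845 + 1·47.867 + 3·15.999 = 151.709 g/mol, of which 47.867 g is Ti.
So Ti makes up 47.867/151.709 = 0.3155 of the mass, i.e. 31.55%.

31.55 wt%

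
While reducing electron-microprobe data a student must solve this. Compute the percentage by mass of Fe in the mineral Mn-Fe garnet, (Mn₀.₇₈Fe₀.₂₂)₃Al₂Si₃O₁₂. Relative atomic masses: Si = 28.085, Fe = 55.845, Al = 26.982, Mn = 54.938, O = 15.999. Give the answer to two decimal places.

7.44 wt%

Molar mass of (Mn₀.₇₈Fe₀.₂₂)₃Al₂Si₃O₁₂: 2.34×54.938 + 0.66×55.845 + 2×26.982 + 3×28.085 + 12×15.999 = 495.620 g/mol.
Mass of Fe per formula unit: 0.66 × 55.845 = 36.858 g.
Weight fraction Fe = 36.858 / 495.620 = 0.0744.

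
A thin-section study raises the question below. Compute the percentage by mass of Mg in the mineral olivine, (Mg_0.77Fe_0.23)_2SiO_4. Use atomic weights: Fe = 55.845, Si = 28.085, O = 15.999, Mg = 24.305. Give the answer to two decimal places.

24.12 mass %

M((Mg_0.77Fe_0.23)_2SiO_4) = 155.199 g/mol.
Mg contributes 1.54 × 24.305 = 37.430 g per mole.
37.430/155.199 = 0.2412 → 24.12%.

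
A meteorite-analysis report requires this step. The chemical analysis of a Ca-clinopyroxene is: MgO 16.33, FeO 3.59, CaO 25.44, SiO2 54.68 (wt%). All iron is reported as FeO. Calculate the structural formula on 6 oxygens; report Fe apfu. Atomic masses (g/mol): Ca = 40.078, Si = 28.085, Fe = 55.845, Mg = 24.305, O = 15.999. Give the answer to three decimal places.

MgO: 16.33/40.304 = 0.40517 mol → 0.40517 mol Mg, 0.40517 mol O.
FeO: 3.59/71.844 = 0.04997 mol → 0.04997 mol Fe, 0.04997 mol O.
CaO: 25.44/56.077 = 0.45366 mol → 0.45366 mol Ca, 0.45366 mol O.
SiO2: 54.68/60.083 = 0.91007 mol → 0.91007 mol Si, 1.82014 mol O.
Total oxygen = 2.72894 mol. Normalization factor = 6/2.72894 = 2.19866.
Fe per 6 O = 0.04997 × 2.19866 = 0.110.

0.110 Fe apfu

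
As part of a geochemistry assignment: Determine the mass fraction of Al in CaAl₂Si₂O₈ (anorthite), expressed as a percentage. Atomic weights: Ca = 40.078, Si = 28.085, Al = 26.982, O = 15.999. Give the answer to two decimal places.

M(CaAl₂Si₂O₈) = 278.204 g/mol.
Al contributes 2 × 26.982 = 53.964 g per mole.
53.964/278.204 = 0.1940 → 19.40%.

19.40 mass %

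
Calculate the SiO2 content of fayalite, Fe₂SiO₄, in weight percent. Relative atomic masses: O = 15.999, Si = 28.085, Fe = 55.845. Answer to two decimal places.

M(Fe₂SiO₄) = 203.771 g/mol; M(SiO2) = 60.083 g/mol.
Moles SiO2 per formula unit = 1 Si ÷ 1 = 1.0000.
SiO2 fraction = (1.0000 × 60.083) / 203.771 = 60.083/203.771 = 0.2949.

29.49 wt%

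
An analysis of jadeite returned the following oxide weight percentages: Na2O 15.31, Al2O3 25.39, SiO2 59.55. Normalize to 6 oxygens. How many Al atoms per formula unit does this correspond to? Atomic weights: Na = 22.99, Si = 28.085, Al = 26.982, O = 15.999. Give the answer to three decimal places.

1.004 Al apfu

15.31 wt% Na2O ÷ 61.979 g/mol = 0.24702 mol, giving 0.49404 Na and 0.24702 O.
25.39 wt% Al2O3 ÷ 101.961 g/mol = 0.24902 mol, giving 0.49804 Al and 0.74706 O.
59.55 wt% SiO2 ÷ 60.083 g/mol = 0.99113 mol, giving 0.99113 Si and 1.98226 O.
Oxygen sums to 2.97634; scaling by 6/2.97634 = 2.01590 puts the formula on 6 O.
Al: 0.49804 × 2.01590 = 1.004 atoms per formula unit.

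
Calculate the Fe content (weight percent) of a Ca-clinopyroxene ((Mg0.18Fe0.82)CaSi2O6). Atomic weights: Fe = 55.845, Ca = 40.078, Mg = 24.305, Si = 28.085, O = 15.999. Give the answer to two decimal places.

18.89 weight percent

Molar mass of (Mg0.18Fe0.82)CaSi2O6: 0.18×24.305 + 0.82×55.845 + 1×40.078 + 2×28.085 + 6×15.999 = 242.410 g/mol.
Mass of Fe per formula unit: 0.82 × 55.845 = 45.793 g.
Weight fraction Fe = 45.793 / 242.410 = 0.1889.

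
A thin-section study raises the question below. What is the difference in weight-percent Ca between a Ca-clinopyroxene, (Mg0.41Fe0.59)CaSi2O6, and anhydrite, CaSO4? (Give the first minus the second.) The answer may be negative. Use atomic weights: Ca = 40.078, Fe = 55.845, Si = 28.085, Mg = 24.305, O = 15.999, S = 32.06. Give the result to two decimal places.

Ca in (Mg0.41Fe0.59)CaSi2O6: molar mass 235.156 g/mol; 1×40.078 = 40.078 g → 17.04 wt%.
Ca in CaSO4: molar mass 136.134 g/mol; 1×40.078 = 40.078 g → 29.44 wt%.
Difference = 17.04 − 29.44 = -12.40 percentage points.

-12.40 percentage points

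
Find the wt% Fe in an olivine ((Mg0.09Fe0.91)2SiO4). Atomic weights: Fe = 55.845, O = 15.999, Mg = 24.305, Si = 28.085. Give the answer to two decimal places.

Molar mass of (Mg0.09Fe0.91)2SiO4: 0.18*24.305 + 1.82*55.845 + 1*28.085 + 4*15.999 = 198.094 g/mol.
Mass of Fe per formula unit: 1.82 × 55.845 = 101.638 g.
Weight fraction Fe = 101.638 / 198.094 = 0.5131.

51.31 weight percent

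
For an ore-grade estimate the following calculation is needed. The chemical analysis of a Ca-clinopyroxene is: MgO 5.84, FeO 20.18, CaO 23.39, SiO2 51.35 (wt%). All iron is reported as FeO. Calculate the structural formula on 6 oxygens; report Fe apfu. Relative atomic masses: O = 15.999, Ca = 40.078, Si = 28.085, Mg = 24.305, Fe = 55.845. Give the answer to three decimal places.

5.84 wt% MgO ÷ 40.304 g/mol = 0.14490 mol, giving 0.14490 Mg and 0.14490 O.
20.18 wt% FeO ÷ 71.844 g/mol = 0.28089 mol, giving 0.28089 Fe and 0.28089 O.
23.39 wt% CaO ÷ 56.077 g/mol = 0.41711 mol, giving 0.41711 Ca and 0.41711 O.
51.35 wt% SiO2 ÷ 60.083 g/mol = 0.85465 mol, giving 0.85465 Si and 1.70930 O.
Oxygen sums to 2.55220; scaling by 6/2.55220 = 2.35091 puts the formula on 6 O.
Fe: 0.28089 × 2.35091 = 0.660 atoms per formula unit.

0.660 Fe apfu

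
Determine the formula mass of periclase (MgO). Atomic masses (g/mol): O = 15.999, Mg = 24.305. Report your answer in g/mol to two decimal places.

The formula mass is the sum 1×24.305 + 1×15.999.

40.30 g/mol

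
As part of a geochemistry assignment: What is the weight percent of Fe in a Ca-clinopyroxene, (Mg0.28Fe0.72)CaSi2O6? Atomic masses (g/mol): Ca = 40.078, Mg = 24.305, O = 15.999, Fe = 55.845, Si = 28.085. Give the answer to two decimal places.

16.81 weight percent

Molar mass of (Mg0.28Fe0.72)CaSi2O6: 0.28×24.305 + 0.72×55.845 + 1×40.078 + 2×28.085 + 6×15.999 = 239.256 g/mol.
Mass of Fe per formula unit: 0.72 × 55.845 = 40.208 g.
Weight fraction Fe = 40.208 / 239.256 = 0.1681.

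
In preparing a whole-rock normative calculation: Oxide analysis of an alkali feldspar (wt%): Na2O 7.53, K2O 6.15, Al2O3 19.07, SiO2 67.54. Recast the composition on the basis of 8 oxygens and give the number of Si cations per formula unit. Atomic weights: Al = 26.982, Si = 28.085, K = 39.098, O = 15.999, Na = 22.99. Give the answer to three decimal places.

Na2O (M=61.979): mol = 0.12149; Na = 0.24298, O = 0.12149.
K2O (M=94.195): mol = 0.06529; K = 0.13058, O = 0.06529.
Al2O3 (M=101.961): mol = 0.18703; Al = 0.37406, O = 0.56109.
SiO2 (M=60.083): mol = 1.12411; Si = 1.12411, O = 2.24822.
ΣO = 2.99609; factor = 8/ΣO = 2.67015.
Si apfu = 1.12411 × 2.67015 = 3.002.

3.002 Si apfu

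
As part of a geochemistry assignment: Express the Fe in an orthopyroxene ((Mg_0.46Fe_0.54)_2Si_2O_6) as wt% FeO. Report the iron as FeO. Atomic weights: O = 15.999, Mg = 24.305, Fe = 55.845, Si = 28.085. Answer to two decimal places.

33.04 wt%

Formula mass = 234.837 g/mol.
1.08 Fe → 1.0800 mol FeO per formula unit; M(FeO) = 71.844, so FeO mass = 77.592 g.
77.592/234.837 × 100 = 33.04 wt%.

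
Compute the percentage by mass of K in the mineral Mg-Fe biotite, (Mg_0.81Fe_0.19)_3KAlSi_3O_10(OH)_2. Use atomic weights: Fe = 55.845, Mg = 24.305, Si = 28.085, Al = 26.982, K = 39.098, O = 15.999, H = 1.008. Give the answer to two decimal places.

8.98 weight percent

Formula mass = 2.43×24.305 + 0.57×55.845 + 1×39.098 + 1×26.982 + 3×28.085 + 12×15.999 + 2×1.008 = 435.232 g/mol, of which 39.098 g is K.
So K makes up 39.098/435.232 = 0.0898 of the mass, i.e. 8.98%.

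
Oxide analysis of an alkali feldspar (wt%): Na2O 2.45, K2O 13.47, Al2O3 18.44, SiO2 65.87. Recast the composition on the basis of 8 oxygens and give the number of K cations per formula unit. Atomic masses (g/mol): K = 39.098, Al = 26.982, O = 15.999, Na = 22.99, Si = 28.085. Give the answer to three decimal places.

0.784 K apfu

2.45 wt% Na2O ÷ 61.979 g/mol = 0.03953 mol, giving 0.07906 Na and 0.03953 O.
13.47 wt% K2O ÷ 94.195 g/mol = 0.14300 mol, giving 0.28600 K and 0.14300 O.
18.44 wt% Al2O3 ÷ 101.961 g/mol = 0.18085 mol, giving 0.36170 Al and 0.54255 O.
65.87 wt% SiO2 ÷ 60.083 g/mol = 1.09632 mol, giving 1.09632 Si and 2.19264 O.
Oxygen sums to 2.91772; scaling by 8/2.91772 = 2.74187 puts the formula on 8 O.
K: 0.28600 × 2.74187 = 0.784 atoms per formula unit.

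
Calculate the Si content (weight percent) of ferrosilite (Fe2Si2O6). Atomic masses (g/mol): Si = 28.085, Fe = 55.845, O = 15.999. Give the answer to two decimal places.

21.29 weight percent

Molar mass of Fe2Si2O6: 2×55.845 + 2×28.085 + 6×15.999 = 263.854 g/mol.
Mass of Si per formula unit: 2 × 28.085 = 56.170 g.
Weight fraction Si = 56.170 / 263.854 = 0.2129.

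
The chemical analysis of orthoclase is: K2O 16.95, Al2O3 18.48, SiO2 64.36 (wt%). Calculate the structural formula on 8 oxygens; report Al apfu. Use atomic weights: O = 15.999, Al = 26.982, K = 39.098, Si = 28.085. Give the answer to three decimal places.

1.012 Al apfu

16.95 wt% K2O ÷ 94.195 g/mol = 0.17995 mol, giving 0.35990 K and 0.17995 O.
18.48 wt% Al2O3 ÷ 101.961 g/mol = 0.18125 mol, giving 0.36250 Al and 0.54375 O.
64.36 wt% SiO2 ÷ 60.083 g/mol = 1.07118 mol, giving 1.07118 Si and 2.14236 O.
Oxygen sums to 2.86606; scaling by 8/2.86606 = 2.79129 puts the formula on 8 O.
Al: 0.36250 × 2.79129 = 1.012 atoms per formula unit.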